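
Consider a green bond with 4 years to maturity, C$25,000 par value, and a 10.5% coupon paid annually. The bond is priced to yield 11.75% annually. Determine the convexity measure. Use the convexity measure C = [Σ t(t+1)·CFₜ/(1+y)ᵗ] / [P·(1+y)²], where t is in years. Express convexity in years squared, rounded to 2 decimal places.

With y = 0.1175:
  t   CF        PV=CF/(1+0.1175)^t    t·PV        t(t+1)·PV
  1     2,625.00     2,348.9933     2,348.9933       4,697.9866
  2     2,625.00     2,102.0074     4,204.0148      12,612.0445
  3     2,625.00     1,880.9910     5,642.9729      22,571.8917
  4    27,625.00    17,713.8172    70,855.2689     354,276.3447
  Σ                 24,045.8089    83,051.2500     394,158.2675
P = 24,045.8089.
Convexity = Σ t(t+1)·PV / [P·(1+y)²] = 394,158.2675 / (24,045.8089 × 1.248806) = 13.12611.

13.13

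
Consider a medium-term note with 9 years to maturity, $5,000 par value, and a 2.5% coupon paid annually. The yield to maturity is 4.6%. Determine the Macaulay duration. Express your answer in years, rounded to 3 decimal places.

Periodic yield y = 0.046. Discount each cash flow and weight by its year:
  t   CF        PV=CF/(1+0.046)^t    t·PV
  1       125.00       119.5029       119.5029
  2       125.00       114.2475       228.4950
  3       125.00       109.2232       327.6696
  4       125.00       104.4199       417.6796
  5       125.00        99.8278       499.1391
  6       125.00        95.4377       572.6261
  7       125.00        91.2406       638.6843
  8       125.00        87.2281       697.8250
  9     5,125.00     3,419.0756    30,771.6808
  Σ                  4,240.2034    34,273.3024
Price P = Σ PV = 4,240.2034.
Macaulay duration = Σ(t·PV) / P = 34,273.3024 / 4,240.2034 = 8.08294 years.

8.083 years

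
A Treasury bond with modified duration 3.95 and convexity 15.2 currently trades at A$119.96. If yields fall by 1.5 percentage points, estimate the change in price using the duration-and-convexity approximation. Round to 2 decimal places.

+A$7.31

Duration effect: -D_mod·Δy = -3.95 × (-0.015) = +0.059250
Convexity effect: ½·C·(Δy)² = 0.5 × 15.2 × (-0.015)² = +0.0017100
ΔP/P ≈ +0.059250 + 0.0017100 = +0.060960
ΔP ≈ 119.96 × (+0.060960) = +7.3127616.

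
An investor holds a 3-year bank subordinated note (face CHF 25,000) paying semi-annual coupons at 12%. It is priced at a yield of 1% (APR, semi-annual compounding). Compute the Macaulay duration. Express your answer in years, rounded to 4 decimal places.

Periodic yield y = 0.005. Discount each cash flow and weight by its period:
  t   CF        PV=CF/(1+0.005)^t    t·PV
  1     1,500.00     1,492.5373     1,492.5373
  2     1,500.00     1,485.1118     2,970.2235
  3     1,500.00     1,477.7231     4,433.1694
  4     1,500.00     1,470.3713     5,881.4851
  5     1,500.00     1,463.0560     7,315.2800
  6    26,500.00    25,718.7291   154,312.3744
  Σ                 33,107.5286   176,405.0698
Price P = Σ PV = 33,107.5286.
Macaulay duration = Σ(t·PV) / P = 176,405.0698 / 33,107.5286 = 5.32825 half-year periods.
In years: 5.32825 / 2 = 2.66412 years.

2.6641 years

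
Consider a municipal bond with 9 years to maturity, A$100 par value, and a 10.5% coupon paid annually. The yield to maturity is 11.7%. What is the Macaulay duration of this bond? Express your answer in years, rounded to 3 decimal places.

6.141 years

Periodic yield y = 0.117. Discount each cash flow and weight by its year:
  t   CF        PV=CF/(1+0.117)^t    t·PV
  1        10.50         9.4002         9.4002
  2        10.50         8.4156        16.8311
  3        10.50         7.5341        22.6022
  4        10.50         6.7449        26.9797
  5        10.50         6.0384        30.1921
  6        10.50         5.4059        32.4356
  7        10.50         4.8397        33.8778
  8        10.50         4.3328        34.6620
  9       110.50        40.8210       367.3891
  Σ                     93.5325       574.3697
Price P = Σ PV = 93.5325.
Macaulay duration = Σ(t·PV) / P = 574.3697 / 93.5325 = 6.14086 years.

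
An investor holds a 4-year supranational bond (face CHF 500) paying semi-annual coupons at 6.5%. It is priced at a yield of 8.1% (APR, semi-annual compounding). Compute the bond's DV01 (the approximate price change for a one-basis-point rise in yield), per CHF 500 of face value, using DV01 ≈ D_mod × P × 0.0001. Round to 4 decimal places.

Periodic yield y = 0.0405.
  t   CF        PV=CF/(1+0.0405)^t    t·PV
  1        16.25        15.6175        15.6175
  2        16.25        15.0096        30.0192
  3        16.25        14.4254        43.2761
  4        16.25        13.8639        55.4556
  5        16.25        13.3243        66.6213
  6        16.25        12.8056        76.8338
  7        16.25        12.3072        86.1503
  8       516.25       375.7711     3,006.1689
  Σ                    473.1245     3,380.1426
P = 473.1245; D_Mac = 7.14430 half-year periods = 3.57215 yrs; D_mod = 3.43311 yrs.
DV01 ≈ 3.43311 × 473.1245 × 0.0001 = 0.162429.

CHF 0.1624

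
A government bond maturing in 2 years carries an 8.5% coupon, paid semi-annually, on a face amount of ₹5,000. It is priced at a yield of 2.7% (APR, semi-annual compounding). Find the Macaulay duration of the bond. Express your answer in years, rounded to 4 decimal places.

Periodic yield y = 0.0135. Discount each cash flow and weight by its period:
  t   CF        PV=CF/(1+0.0135)^t    t·PV
  1       212.50       209.6695       209.6695
  2       212.50       206.8766       413.7533
  3       212.50       204.1210       612.3630
  4     5,212.50     4,940.2742    19,761.0969
  Σ                  5,560.9413    20,996.8826
Price P = Σ PV = 5,560.9413.
Macaulay duration = Σ(t·PV) / P = 20,996.8826 / 5,560.9413 = 3.77578 half-year periods.
In years: 3.77578 / 2 = 1.88789 years.

1.8879 years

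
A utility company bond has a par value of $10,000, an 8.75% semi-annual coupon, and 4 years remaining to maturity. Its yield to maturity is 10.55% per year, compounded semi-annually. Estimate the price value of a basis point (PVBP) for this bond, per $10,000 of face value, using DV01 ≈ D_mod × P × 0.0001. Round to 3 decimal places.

$3.080

Periodic yield y = 0.05275.
  t   CF        PV=CF/(1+0.05275)^t    t·PV
  1       437.50       415.5782       415.5782
  2       437.50       394.7549       789.5099
  3       437.50       374.9750     1,124.9250
  4       437.50       356.1862     1,424.7447
  5       437.50       338.3388     1,691.6940
  6       437.50       321.3857     1,928.3142
  7       437.50       305.2821     2,136.9745
  8    10,437.50     6,918.2219    55,345.7752
  Σ                  9,424.7228    64,857.5157
P = 9,424.7228; D_Mac = 6.88164 half-year periods = 3.44082 yrs; D_mod = 3.26841 yrs.
DV01 ≈ 3.26841 × 9,424.7228 × 0.0001 = 3.080385.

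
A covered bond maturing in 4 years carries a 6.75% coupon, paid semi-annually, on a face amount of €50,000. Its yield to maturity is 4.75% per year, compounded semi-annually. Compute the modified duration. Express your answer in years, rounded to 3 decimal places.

Periodic yield y = 0.02375. First find Macaulay duration:
  t   CF        PV=CF/(1+0.02375)^t    t·PV
  1     1,687.50     1,648.3516     1,648.3516
  2     1,687.50     1,610.1115     3,220.2230
  3     1,687.50     1,572.7585     4,718.2755
  4     1,687.50     1,536.2720     6,145.0881
  5     1,687.50     1,500.6320     7,503.1601
  6     1,687.50     1,465.8188     8,794.9129
  7     1,687.50     1,431.8133    10,022.6928
  8    51,687.50    42,838.4954   342,707.9631
  Σ                 53,604.2531   384,760.6671
P = 53,604.2531; Macaulay duration = 384,760.6671 / 53,604.2531 = 7.17780 half-year periods = 3.58890 years.
Modified duration = D_Mac / (1 + y) = 3.58890 / 1.02375 = 3.50564 years.

3.506 years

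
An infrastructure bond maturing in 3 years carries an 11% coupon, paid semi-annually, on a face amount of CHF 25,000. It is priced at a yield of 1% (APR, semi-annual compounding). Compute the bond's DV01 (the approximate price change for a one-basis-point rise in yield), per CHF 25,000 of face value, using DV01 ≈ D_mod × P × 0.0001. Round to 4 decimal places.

CHF 8.6486

Periodic yield y = 0.005.
  t   CF        PV=CF/(1+0.005)^t    t·PV
  1     1,375.00     1,368.1592     1,368.1592
  2     1,375.00     1,361.3524     2,722.7049
  3     1,375.00     1,354.5795     4,063.7386
  4     1,375.00     1,347.8403     5,391.3614
  5     1,375.00     1,341.1347     6,705.6733
  6    26,375.00    25,597.4143   153,584.4858
  Σ                 32,370.4805   173,836.1233
P = 32,370.4805; D_Mac = 5.37021 half-year periods = 2.68510 yrs; D_mod = 2.67174 yrs.
DV01 ≈ 2.67174 × 32,370.4805 × 0.0001 = 8.648563.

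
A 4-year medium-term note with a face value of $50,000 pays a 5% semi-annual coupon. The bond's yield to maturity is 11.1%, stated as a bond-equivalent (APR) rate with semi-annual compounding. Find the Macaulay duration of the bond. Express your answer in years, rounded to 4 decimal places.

3.6297 years

Periodic yield y = 0.0555. Discount each cash flow and weight by its period:
  t   CF        PV=CF/(1+0.0555)^t    t·PV
  1     1,250.00     1,184.2729     1,184.2729
  2     1,250.00     1,122.0018     2,244.0035
  3     1,250.00     1,063.0050     3,189.0149
  4     1,250.00     1,007.1104     4,028.4414
  5     1,250.00       954.1548     4,770.7738
  6     1,250.00       903.9837     5,423.9020
  7     1,250.00       856.4507     5,995.1546
  8    51,250.00    33,268.0977   266,144.7818
  Σ                 40,359.0768   292,980.3451
Price P = Σ PV = 40,359.0768.
Macaulay duration = Σ(t·PV) / P = 292,980.3451 / 40,359.0768 = 7.25934 half-year periods.
In years: 7.25934 / 2 = 3.62967 years.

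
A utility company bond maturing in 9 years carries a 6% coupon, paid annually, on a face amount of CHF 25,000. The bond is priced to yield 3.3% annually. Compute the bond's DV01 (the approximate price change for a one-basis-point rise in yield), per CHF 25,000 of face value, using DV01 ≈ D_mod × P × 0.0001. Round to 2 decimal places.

CHF 21.60

Periodic yield y = 0.033.
  t   CF        PV=CF/(1+0.033)^t    t·PV
  1     1,500.00     1,452.0813     1,452.0813
  2     1,500.00     1,405.6934     2,811.3869
  3     1,500.00     1,360.7874     4,082.3623
  4     1,500.00     1,317.3160     5,269.2641
  5     1,500.00     1,275.2333     6,376.1666
  6     1,500.00     1,234.4950     7,406.9699
  7     1,500.00     1,195.0581     8,365.4065
  8     1,500.00     1,156.8810     9,255.0480
  9    26,500.00    19,785.3155   178,067.8396
  Σ                 30,182.8611   223,086.5252
P = 30,182.8611; D_Mac = 7.39117 yrs; D_mod = 7.15505 yrs.
DV01 ≈ 7.15505 × 30,182.8611 × 0.0001 = 21.595985.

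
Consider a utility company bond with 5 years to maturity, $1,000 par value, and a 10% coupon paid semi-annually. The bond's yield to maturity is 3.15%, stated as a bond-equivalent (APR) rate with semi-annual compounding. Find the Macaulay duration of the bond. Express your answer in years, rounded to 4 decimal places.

Periodic yield y = 0.01575. Discount each cash flow and weight by its period:
  t   CF        PV=CF/(1+0.01575)^t    t·PV
  1        50.00        49.2247        49.2247
  2        50.00        48.4614        96.9229
  3        50.00        47.7100       143.1300
  4        50.00        46.9702       187.8809
  5        50.00        46.2419       231.2096
  6        50.00        45.5249       273.1494
  7        50.00        44.8190       313.7330
  8        50.00        44.1240       352.9924
  9        50.00        43.4399       390.9588
  10    1,050.00       898.0923     8,980.9233
  Σ                  1,314.6085    11,020.1251
Price P = Σ PV = 1,314.6085.
Macaulay duration = Σ(t·PV) / P = 11,020.1251 / 1,314.6085 = 8.38282 half-year periods.
In years: 8.38282 / 2 = 4.19141 years.

4.1914 years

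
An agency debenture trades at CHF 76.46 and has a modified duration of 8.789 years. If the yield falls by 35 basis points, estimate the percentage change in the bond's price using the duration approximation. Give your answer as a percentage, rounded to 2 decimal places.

Duration approximation: ΔP/P ≈ -D_mod · Δy = -8.789 × (-0.0035) = +0.0307615.
As a percentage: +3.07615%.

+3.08%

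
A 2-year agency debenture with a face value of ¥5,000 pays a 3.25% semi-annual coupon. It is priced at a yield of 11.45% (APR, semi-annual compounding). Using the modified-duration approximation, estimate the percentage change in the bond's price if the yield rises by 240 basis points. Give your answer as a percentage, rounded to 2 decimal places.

-4.42%

Periodic yield y = 0.05725. Modified duration first:
  t   CF        PV=CF/(1+0.05725)^t    t·PV
  1        81.25        76.8503        76.8503
  2        81.25        72.6889       145.3778
  3        81.25        68.7528       206.2584
  4     5,081.25     4,066.8653    16,267.4612
  Σ                  4,285.1573    16,695.9476
P = 4,285.1573; D_Mac = 3.89623 half-year periods = 1.94811 yrs; D_mod = 1.94811/(1+0.05725) = 1.84262 yrs.
ΔP/P ≈ -D_mod · Δy = -1.84262 × (+0.024) = -0.044223 = -4.4223%.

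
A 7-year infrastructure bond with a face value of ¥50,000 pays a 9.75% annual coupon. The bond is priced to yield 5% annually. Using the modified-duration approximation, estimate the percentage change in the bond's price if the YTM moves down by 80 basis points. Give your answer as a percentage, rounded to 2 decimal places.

Periodic yield y = 0.05. Modified duration first:
  t   CF        PV=CF/(1+0.05)^t    t·PV
  1     4,875.00     4,642.8571     4,642.8571
  2     4,875.00     4,421.7687     8,843.5374
  3     4,875.00     4,211.2083    12,633.6249
  4     4,875.00     4,010.6746    16,042.6983
  5     4,875.00     3,819.6901    19,098.4503
  6     4,875.00     3,637.8001    21,826.8004
  7    54,875.00    38,998.6380   272,990.4659
  Σ                 63,742.6368   356,078.4343
P = 63,742.6368; D_Mac = 5.58619 yrs; D_mod = 5.58619/(1+0.05) = 5.32018 yrs.
ΔP/P ≈ -D_mod · Δy = -5.32018 × (-0.008) = +0.042561 = +4.2561%.

+4.26%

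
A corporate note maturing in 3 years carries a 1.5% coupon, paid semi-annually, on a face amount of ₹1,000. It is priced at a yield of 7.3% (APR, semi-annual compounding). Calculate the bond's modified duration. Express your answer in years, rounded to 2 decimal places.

2.84 years

Periodic yield y = 0.0365. First find Macaulay duration:
  t   CF        PV=CF/(1+0.0365)^t    t·PV
  1         7.50         7.2359         7.2359
  2         7.50         6.9811        13.9622
  3         7.50         6.7352        20.2057
  4         7.50         6.4981        25.9923
  5         7.50         6.2692        31.3462
  6     1,007.50       812.5109     4,875.0656
  Σ                    846.2305     4,973.8079
P = 846.2305; Macaulay duration = 4,973.8079 / 846.2305 = 5.87760 half-year periods = 2.93880 years.
Modified duration = D_Mac / (1 + y) = 2.93880 / 1.0365 = 2.83531 years.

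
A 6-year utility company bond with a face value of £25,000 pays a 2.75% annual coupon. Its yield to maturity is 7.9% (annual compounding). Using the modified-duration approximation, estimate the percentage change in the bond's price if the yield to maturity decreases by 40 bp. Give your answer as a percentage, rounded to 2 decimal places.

Periodic yield y = 0.079. Modified duration first:
  t   CF        PV=CF/(1+0.079)^t    t·PV
  1       687.50       637.1640       637.1640
  2       687.50       590.5135     1,181.0270
  3       687.50       547.2785     1,641.8354
  4       687.50       507.2090     2,028.8359
  5       687.50       470.0732     2,350.3659
  6    25,687.50    16,277.7049    97,666.2295
  Σ                 19,029.9431   105,505.4577
P = 19,029.9431; D_Mac = 5.54418 yrs; D_mod = 5.54418/(1+0.079) = 5.13826 yrs.
ΔP/P ≈ -D_mod · Δy = -5.13826 × (-0.004) = +0.020553 = +2.0553%.

+2.06%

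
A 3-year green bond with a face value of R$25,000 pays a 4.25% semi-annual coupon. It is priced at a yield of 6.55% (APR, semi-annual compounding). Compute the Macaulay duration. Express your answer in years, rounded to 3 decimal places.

2.842 years

Periodic yield y = 0.03275. Discount each cash flow and weight by its period:
  t   CF        PV=CF/(1+0.03275)^t    t·PV
  1       531.25       514.4033       514.4033
  2       531.25       498.0908       996.1816
  3       531.25       482.2956     1,446.8869
  4       531.25       467.0013     1,868.0054
  5       531.25       452.1921     2,260.9603
  6    25,531.25    21,042.6706   126,256.0235
  Σ                 23,456.6537   133,342.4609
Price P = Σ PV = 23,456.6537.
Macaulay duration = Σ(t·PV) / P = 133,342.4609 / 23,456.6537 = 5.68463 half-year periods.
In years: 5.68463 / 2 = 2.84232 years.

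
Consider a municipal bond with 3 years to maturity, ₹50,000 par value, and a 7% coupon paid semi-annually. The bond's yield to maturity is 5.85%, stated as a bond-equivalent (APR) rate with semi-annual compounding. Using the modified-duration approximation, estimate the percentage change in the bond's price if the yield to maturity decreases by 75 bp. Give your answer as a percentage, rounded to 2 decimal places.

Periodic yield y = 0.02925. Modified duration first:
  t   CF        PV=CF/(1+0.02925)^t    t·PV
  1     1,750.00     1,700.2672     1,700.2672
  2     1,750.00     1,651.9477     3,303.8954
  3     1,750.00     1,605.0014     4,815.0043
  4     1,750.00     1,559.3893     6,237.5571
  5     1,750.00     1,515.0734     7,575.3669
  6    51,750.00    43,529.6425   261,177.8548
  Σ                 51,561.3215   284,809.9458
P = 51,561.3215; D_Mac = 5.52371 half-year periods = 2.76186 yrs; D_mod = 2.76186/(1+0.02925) = 2.68337 yrs.
ΔP/P ≈ -D_mod · Δy = -2.68337 × (-0.0075) = +0.020125 = +2.0125%.

+2.01%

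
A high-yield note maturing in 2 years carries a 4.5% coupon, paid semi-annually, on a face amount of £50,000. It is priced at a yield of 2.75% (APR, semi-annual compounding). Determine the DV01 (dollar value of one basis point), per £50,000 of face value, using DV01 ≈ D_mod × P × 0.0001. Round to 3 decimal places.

Periodic yield y = 0.01375.
  t   CF        PV=CF/(1+0.01375)^t    t·PV
  1     1,125.00     1,109.7411     1,109.7411
  2     1,125.00     1,094.6891     2,189.3782
  3     1,125.00     1,079.8413     3,239.5238
  4    51,125.00    48,407.1877   193,628.7507
  Σ                 51,691.4591   200,167.3938
P = 51,691.4591; D_Mac = 3.87235 half-year periods = 1.93617 yrs; D_mod = 1.90991 yrs.
DV01 ≈ 1.90991 × 51,691.4591 × 0.0001 = 9.872621.

£9.873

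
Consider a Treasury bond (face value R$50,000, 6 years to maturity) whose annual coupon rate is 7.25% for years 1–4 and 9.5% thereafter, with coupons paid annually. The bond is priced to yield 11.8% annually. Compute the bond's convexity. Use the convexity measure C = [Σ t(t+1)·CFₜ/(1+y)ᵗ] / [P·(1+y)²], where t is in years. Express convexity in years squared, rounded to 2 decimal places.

26.03

With y = 0.118:
  t   CF        PV=CF/(1+0.118)^t    t·PV        t(t+1)·PV
  1     3,625.00     3,242.3971     3,242.3971       6,484.7943
  2     3,625.00     2,900.1763     5,800.3527      17,401.0580
  3     3,625.00     2,594.0754     7,782.2263      31,128.9052
  4     3,625.00     2,320.2821     9,281.1286      46,405.6428
  5     4,750.00     2,719.4720    13,597.3600      81,584.1600
  6    54,750.00    28,037.1137   168,222.6820   1,177,558.7737
  Σ                 41,813.5167   207,926.1466   1,360,563.3339
P = 41,813.5167.
Convexity = Σ t(t+1)·PV / [P·(1+y)²] = 1,360,563.3339 / (41,813.5167 × 1.249924) = 26.03265.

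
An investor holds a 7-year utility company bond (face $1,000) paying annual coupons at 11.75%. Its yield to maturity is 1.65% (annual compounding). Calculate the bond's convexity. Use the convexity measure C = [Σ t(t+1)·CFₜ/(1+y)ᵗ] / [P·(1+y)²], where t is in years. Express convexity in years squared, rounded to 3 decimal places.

39.575

With y = 0.0165:
  t   CF        PV=CF/(1+0.0165)^t    t·PV        t(t+1)·PV
  1       117.50       115.5927       115.5927         231.1854
  2       117.50       113.7164       227.4328         682.2984
  3       117.50       111.8705       335.6116       1,342.4464
  4       117.50       110.0546       440.2185       2,201.0927
  5       117.50       108.2682       541.3410       3,248.0463
  6       117.50       106.5108       639.0647       4,473.4528
  7     1,117.50       996.5426     6,975.7979      55,806.3833
  Σ                  1,662.5558     9,275.0593      67,984.9054
P = 1,662.5558.
Convexity = Σ t(t+1)·PV / [P·(1+y)²] = 67,984.9054 / (1,662.5558 × 1.033272) = 39.57505.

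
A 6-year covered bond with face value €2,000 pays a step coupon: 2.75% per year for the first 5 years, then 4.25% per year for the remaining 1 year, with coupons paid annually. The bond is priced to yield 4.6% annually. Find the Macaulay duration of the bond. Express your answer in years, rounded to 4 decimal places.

Periodic yield y = 0.046. Discount each cash flow and weight by its year:
  t   CF        PV=CF/(1+0.046)^t    t·PV
  1        55.00        52.5813        52.5813
  2        55.00        50.2689       100.5378
  3        55.00        48.0582       144.1746
  4        55.00        45.9448       183.7790
  5        55.00        43.9242       219.6212
  6     2,085.00     1,591.9006     9,551.4037
  Σ                  1,832.6780    10,252.0976
Price P = Σ PV = 1,832.6780.
Macaulay duration = Σ(t·PV) / P = 10,252.0976 / 1,832.6780 = 5.59405 years.

5.5941 years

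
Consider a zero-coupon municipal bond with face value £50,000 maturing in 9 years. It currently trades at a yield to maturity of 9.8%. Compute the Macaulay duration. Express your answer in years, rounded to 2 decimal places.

9.00 years

A zero-coupon bond has a single cash flow at maturity, so its Macaulay duration equals its maturity: 9 years.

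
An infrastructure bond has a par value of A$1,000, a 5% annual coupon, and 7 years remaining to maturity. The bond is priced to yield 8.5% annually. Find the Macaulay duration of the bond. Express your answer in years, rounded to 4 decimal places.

5.9635 years

Periodic yield y = 0.085. Discount each cash flow and weight by its year:
  t   CF        PV=CF/(1+0.085)^t    t·PV
  1        50.00        46.0829        46.0829
  2        50.00        42.4728        84.9455
  3        50.00        39.1454       117.4362
  4        50.00        36.0787       144.3149
  5        50.00        33.2523       166.2614
  6        50.00        30.6473       183.8835
  7     1,050.00       593.1727     4,152.2087
  Σ                    820.8520     4,895.1331
Price P = Σ PV = 820.8520.
Macaulay duration = Σ(t·PV) / P = 4,895.1331 / 820.8520 = 5.96348 years.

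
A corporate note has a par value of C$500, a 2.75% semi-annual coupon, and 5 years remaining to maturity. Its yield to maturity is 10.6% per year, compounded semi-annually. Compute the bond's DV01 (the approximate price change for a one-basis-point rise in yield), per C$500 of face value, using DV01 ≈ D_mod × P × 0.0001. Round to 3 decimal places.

C$0.154

Periodic yield y = 0.053.
  t   CF        PV=CF/(1+0.053)^t    t·PV
  1        6.875         6.5290         6.5290
  2        6.875         6.2003        12.4007
  3        6.875         5.8883        17.6648
  4        6.875         5.5919        22.3676
  5        6.875         5.3104        26.5522
  6        6.875         5.0432        30.2589
  7        6.875         4.7893        33.5253
  8        6.875         4.5483        36.3861
  9        6.875         4.3193        38.8741
  10     506.875       302.4246     3,024.2463
  Σ                    350.6446     3,248.8050
P = 350.6446; D_Mac = 9.26524 half-year periods = 4.63262 yrs; D_mod = 4.39945 yrs.
DV01 ≈ 4.39945 × 350.6446 × 0.0001 = 0.154264.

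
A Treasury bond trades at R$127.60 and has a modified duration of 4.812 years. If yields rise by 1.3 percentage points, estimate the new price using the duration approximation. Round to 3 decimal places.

R$119.618

Duration approximation: ΔP/P ≈ -D_mod · Δy = -4.812 × (+0.013) = -0.062556.
New price ≈ 127.60 × (1 - 0.062556) = 119.6178544.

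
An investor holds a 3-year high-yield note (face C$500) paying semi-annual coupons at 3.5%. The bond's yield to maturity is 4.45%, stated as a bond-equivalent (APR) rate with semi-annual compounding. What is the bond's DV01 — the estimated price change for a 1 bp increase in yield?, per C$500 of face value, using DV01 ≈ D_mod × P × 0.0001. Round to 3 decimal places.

C$0.137

Periodic yield y = 0.02225.
  t   CF        PV=CF/(1+0.02225)^t    t·PV
  1         8.75         8.5596         8.5596
  2         8.75         8.3732        16.7465
  3         8.75         8.1910        24.5730
  4         8.75         8.0127        32.0509
  5         8.75         7.8383        39.1916
  6       508.75       445.8222     2,674.9333
  Σ                    486.7970     2,796.0547
P = 486.7970; D_Mac = 5.74378 half-year periods = 2.87189 yrs; D_mod = 2.80938 yrs.
DV01 ≈ 2.80938 × 486.7970 × 0.0001 = 0.136760.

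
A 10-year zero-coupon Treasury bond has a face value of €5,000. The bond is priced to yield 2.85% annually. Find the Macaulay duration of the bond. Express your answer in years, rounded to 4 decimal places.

10.0000 years

A zero-coupon bond has a single cash flow at maturity, so its Macaulay duration equals its maturity: 10 years.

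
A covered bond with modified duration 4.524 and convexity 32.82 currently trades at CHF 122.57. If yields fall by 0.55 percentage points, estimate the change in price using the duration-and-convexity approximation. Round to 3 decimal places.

+CHF 3.111

Duration effect: -D_mod·Δy = -4.524 × (-0.0055) = +0.024882
Convexity effect: ½·C·(Δy)² = 0.5 × 32.82 × (-0.0055)² = +0.0004964025
ΔP/P ≈ +0.024882 + 0.0004964025 = +0.0253784025
ΔP ≈ 122.57 × (+0.0253784025) = +3.110630794425.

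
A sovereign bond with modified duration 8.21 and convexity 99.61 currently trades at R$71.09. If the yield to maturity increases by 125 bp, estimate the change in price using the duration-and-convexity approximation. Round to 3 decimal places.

Duration effect: -D_mod·Δy = -8.21 × (+0.0125) = -0.102625
Convexity effect: ½·C·(Δy)² = 0.5 × 99.61 × (0.0125)² = +0.00778203125
ΔP/P ≈ -0.102625 + 0.00778203125 = -0.09484296875
ΔP ≈ 71.09 × (-0.09484296875) = -6.7423866484375.

-R$6.742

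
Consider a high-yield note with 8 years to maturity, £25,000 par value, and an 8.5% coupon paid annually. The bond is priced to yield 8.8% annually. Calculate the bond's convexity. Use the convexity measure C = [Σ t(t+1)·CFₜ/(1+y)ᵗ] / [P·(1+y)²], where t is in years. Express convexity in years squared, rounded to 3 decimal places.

With y = 0.088:
  t   CF        PV=CF/(1+0.088)^t    t·PV        t(t+1)·PV
  1     2,125.00     1,953.1250     1,953.1250       3,906.2500
  2     2,125.00     1,795.1517     3,590.3033      10,770.9099
  3     2,125.00     1,649.9556     4,949.8667      19,799.4668
  4     2,125.00     1,516.5033     6,066.0131      30,330.0655
  5     2,125.00     1,393.8449     6,969.2246      41,815.3477
  6     2,125.00     1,281.1075     7,686.6448      53,806.5136
  7     2,125.00     1,177.4885     8,242.4194      65,939.3549
  8    27,125.00    13,814.6086   110,516.8686     994,651.8172
  Σ                 24,581.7849   149,974.4655   1,221,019.7255
P = 24,581.7849.
Convexity = Σ t(t+1)·PV / [P·(1+y)²] = 1,221,019.7255 / (24,581.7849 × 1.183744) = 41.96155.

41.962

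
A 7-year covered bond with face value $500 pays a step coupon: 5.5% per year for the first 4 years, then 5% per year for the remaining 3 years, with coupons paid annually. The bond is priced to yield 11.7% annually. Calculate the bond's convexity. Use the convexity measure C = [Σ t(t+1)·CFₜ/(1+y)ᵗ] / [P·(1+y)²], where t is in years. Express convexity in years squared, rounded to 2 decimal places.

With y = 0.117:
  t   CF        PV=CF/(1+0.117)^t    t·PV        t(t+1)·PV
  1        27.50        24.6195        24.6195          49.2390
  2        27.50        22.0407        44.0815         132.2445
  3        27.50        19.7321        59.1963         236.7851
  4        27.50        17.6653        70.6610         353.3052
  5        25.00        14.3772        71.8860         431.3158
  6        25.00        12.8713        77.2275         540.5928
  7       525.00       241.9842     1,693.8897      13,551.1177
  Σ                    353.2903     2,041.5616      15,294.6002
P = 353.2903.
Convexity = Σ t(t+1)·PV / [P·(1+y)²] = 15,294.6002 / (353.2903 × 1.247689) = 34.69765.

34.70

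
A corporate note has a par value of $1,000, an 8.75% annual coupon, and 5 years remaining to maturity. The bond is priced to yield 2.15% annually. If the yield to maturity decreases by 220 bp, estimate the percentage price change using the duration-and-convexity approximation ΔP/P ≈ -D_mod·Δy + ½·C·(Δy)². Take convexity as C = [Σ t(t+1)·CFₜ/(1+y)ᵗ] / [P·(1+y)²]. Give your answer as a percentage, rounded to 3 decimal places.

With y = 0.0215:
  t   CF        PV=CF/(1+0.0215)^t    t·PV        t(t+1)·PV
  1        87.50        85.6583        85.6583         171.3167
  2        87.50        83.8555       167.7109         503.1327
  3        87.50        82.0905       246.2715         985.0861
  4        87.50        80.3627       321.4508       1,607.2542
  5     1,087.50       977.7716     4,888.8579      29,333.1475
  Σ                  1,309.7386     5,709.9495      32,599.9371
P = 1,309.7386; D_Mac = 4.35961 yrs; D_mod = 4.26785 yrs; C = 23.85368.
Duration effect: -4.26785 × (-0.022) = +0.093893
Convexity effect: 0.5 × 23.85368 × (-0.022)² = +0.0057726
ΔP/P ≈ +0.093893 + 0.0057726 = +0.099665 = +9.9665%.

+9.967%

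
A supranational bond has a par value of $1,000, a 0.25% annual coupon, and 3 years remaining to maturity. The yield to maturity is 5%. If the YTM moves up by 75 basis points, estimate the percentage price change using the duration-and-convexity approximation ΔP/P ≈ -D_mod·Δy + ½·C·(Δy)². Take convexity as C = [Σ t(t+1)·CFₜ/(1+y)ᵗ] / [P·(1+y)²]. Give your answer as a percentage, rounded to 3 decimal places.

-2.107%

With y = 0.05:
  t   CF        PV=CF/(1+0.05)^t    t·PV        t(t+1)·PV
  1         2.50         2.3810         2.3810           4.7619
  2         2.50         2.2676         4.5351          13.6054
  3     1,002.50       865.9972     2,597.9916      10,391.9663
  Σ                    870.6457     2,604.9077      10,410.3337
P = 870.6457; D_Mac = 2.99193 yrs; D_mod = 2.84945 yrs; C = 10.84538.
Duration effect: -2.84945 × (+0.0075) = -0.021371
Convexity effect: 0.5 × 10.84538 × (0.0075)² = +0.0003050
ΔP/P ≈ -0.021371 + 0.0003050 = -0.021066 = -2.1066%.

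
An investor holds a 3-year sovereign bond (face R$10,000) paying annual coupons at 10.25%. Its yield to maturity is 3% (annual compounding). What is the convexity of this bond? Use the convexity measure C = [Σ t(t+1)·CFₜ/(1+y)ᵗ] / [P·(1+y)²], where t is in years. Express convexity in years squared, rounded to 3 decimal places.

10.079

With y = 0.03:
  t   CF        PV=CF/(1+0.03)^t    t·PV        t(t+1)·PV
  1     1,025.00       995.1456       995.1456       1,990.2913
  2     1,025.00       966.1608     1,932.3216       5,796.9648
  3    11,025.00    10,089.4368    30,268.3104     121,073.2415
  Σ                 12,050.7432    33,195.7776     128,860.4976
P = 12,050.7432.
Convexity = Σ t(t+1)·PV / [P·(1+y)²] = 128,860.4976 / (12,050.7432 × 1.060900) = 10.07933.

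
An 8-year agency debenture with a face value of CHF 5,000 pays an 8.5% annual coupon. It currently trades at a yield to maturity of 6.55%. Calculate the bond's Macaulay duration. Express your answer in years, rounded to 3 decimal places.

6.231 years

Periodic yield y = 0.0655. Discount each cash flow and weight by its year:
  t   CF        PV=CF/(1+0.0655)^t    t·PV
  1       425.00       398.8738       398.8738
  2       425.00       374.3536       748.7072
  3       425.00       351.3408     1,054.0224
  4       425.00       329.7426     1,318.9706
  5       425.00       309.4722     1,547.3611
  6       425.00       290.4479     1,742.6873
  7       425.00       272.5930     1,908.1512
  8     5,425.00     3,265.6686    26,125.3488
  Σ                  5,592.4925    34,844.1222
Price P = Σ PV = 5,592.4925.
Macaulay duration = Σ(t·PV) / P = 34,844.1222 / 5,592.4925 = 6.23052 years.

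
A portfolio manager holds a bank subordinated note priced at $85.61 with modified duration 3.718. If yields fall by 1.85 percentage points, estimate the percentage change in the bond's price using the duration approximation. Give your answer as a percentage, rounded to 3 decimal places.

Duration approximation: ΔP/P ≈ -D_mod · Δy = -3.718 × (-0.0185) = +0.068783.
As a percentage: +6.8783%.

+6.878%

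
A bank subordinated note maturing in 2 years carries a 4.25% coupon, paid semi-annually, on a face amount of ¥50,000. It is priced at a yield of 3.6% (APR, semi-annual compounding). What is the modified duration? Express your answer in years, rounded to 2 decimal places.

Periodic yield y = 0.018. First find Macaulay duration:
  t   CF        PV=CF/(1+0.018)^t    t·PV
  1     1,062.50     1,043.7132     1,043.7132
  2     1,062.50     1,025.2585     2,050.5170
  3     1,062.50     1,007.1302     3,021.3905
  4    51,062.50    47,545.6689   190,182.6757
  Σ                 50,621.7708   196,298.2964
P = 50,621.7708; Macaulay duration = 196,298.2964 / 50,621.7708 = 3.87774 half-year periods = 1.93887 years.
Modified duration = D_Mac / (1 + y) = 1.93887 / 1.018 = 1.90459 years.

1.90 years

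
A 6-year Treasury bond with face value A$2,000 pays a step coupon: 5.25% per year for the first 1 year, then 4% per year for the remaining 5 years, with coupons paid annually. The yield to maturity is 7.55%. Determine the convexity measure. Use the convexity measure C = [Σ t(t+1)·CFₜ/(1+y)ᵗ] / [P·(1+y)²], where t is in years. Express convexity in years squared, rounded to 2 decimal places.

With y = 0.0755:
  t   CF        PV=CF/(1+0.0755)^t    t·PV        t(t+1)·PV
  1       105.00        97.6290        97.6290         195.2580
  2        80.00        69.1623       138.3245         414.9735
  3        80.00        64.3071       192.9212         771.6849
  4        80.00        59.7927       239.1709       1,195.8544
  5        80.00        55.5953       277.9764       1,667.8584
  6     2,080.00     1,344.0049     8,064.0293      56,448.2051
  Σ                  1,690.4912     9,010.0513      60,693.8343
P = 1,690.4912.
Convexity = Σ t(t+1)·PV / [P·(1+y)²] = 60,693.8343 / (1,690.4912 × 1.156700) = 31.03922.

31.04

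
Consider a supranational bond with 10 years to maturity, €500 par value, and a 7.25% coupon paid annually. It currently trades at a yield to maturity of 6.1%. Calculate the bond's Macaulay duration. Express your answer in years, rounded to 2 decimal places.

7.56 years

Periodic yield y = 0.061. Discount each cash flow and weight by its year:
  t   CF        PV=CF/(1+0.061)^t    t·PV
  1        36.25        34.1659        34.1659
  2        36.25        32.2016        64.4032
  3        36.25        30.3502        91.0507
  4        36.25        28.6053       114.4212
  5        36.25        26.9607       134.8035
  6        36.25        25.4106       152.4639
  7        36.25        23.9497       167.6480
  8        36.25        22.5728       180.5822
  9        36.25        21.2750       191.4750
  10      536.25       296.6289     2,966.2890
  Σ                    542.1207     4,097.3025
Price P = Σ PV = 542.1207.
Macaulay duration = Σ(t·PV) / P = 4,097.3025 / 542.1207 = 7.55792 years.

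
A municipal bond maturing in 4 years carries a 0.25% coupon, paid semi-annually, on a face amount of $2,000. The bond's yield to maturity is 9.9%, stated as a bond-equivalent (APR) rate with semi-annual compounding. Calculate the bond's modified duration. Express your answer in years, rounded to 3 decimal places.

3.790 years

Periodic yield y = 0.0495. First find Macaulay duration:
  t   CF        PV=CF/(1+0.0495)^t    t·PV
  1         2.50         2.3821         2.3821
  2         2.50         2.2697         4.5395
  3         2.50         2.1627         6.4880
  4         2.50         2.0607         8.2427
  5         2.50         1.9635         9.8174
  6         2.50         1.8709        11.2253
  7         2.50         1.7826        12.4785
  8     2,002.50     1,360.5452    10,884.3618
  Σ                  1,375.0374    10,939.5352
P = 1,375.0374; Macaulay duration = 10,939.5352 / 1,375.0374 = 7.95581 half-year periods = 3.97790 years.
Modified duration = D_Mac / (1 + y) = 3.97790 / 1.0495 = 3.79029 years.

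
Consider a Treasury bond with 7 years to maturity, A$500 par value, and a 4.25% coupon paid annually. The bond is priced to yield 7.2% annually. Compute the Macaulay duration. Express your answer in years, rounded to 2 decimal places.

6.11 years

Periodic yield y = 0.072. Discount each cash flow and weight by its year:
  t   CF        PV=CF/(1+0.072)^t    t·PV
  1        21.25        19.8228        19.8228
  2        21.25        18.4914        36.9828
  3        21.25        17.2494        51.7483
  4        21.25        16.0909        64.3635
  5        21.25        15.0101        75.0507
  6        21.25        14.0020        84.0120
  7       521.25       320.3927     2,242.7487
  Σ                    421.0593     2,574.7288
Price P = Σ PV = 421.0593.
Macaulay duration = Σ(t·PV) / P = 2,574.7288 / 421.0593 = 6.11488 years.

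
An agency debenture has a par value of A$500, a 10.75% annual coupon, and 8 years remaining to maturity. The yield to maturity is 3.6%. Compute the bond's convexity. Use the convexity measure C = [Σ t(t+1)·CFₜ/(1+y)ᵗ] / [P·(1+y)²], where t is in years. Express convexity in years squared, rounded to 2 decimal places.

46.90

With y = 0.036:
  t   CF        PV=CF/(1+0.036)^t    t·PV        t(t+1)·PV
  1        53.75        51.8822        51.8822         103.7645
  2        53.75        50.0794       100.1588         300.4763
  3        53.75        48.3392       145.0175         580.0701
  4        53.75        46.6594       186.6377         933.1886
  5        53.75        45.0381       225.1903       1,351.1419
  6        53.75        43.4730       260.8382       1,825.8674
  7        53.75        41.9624       293.7367       2,349.8937
  8       553.75       417.2878     3,338.3025      30,044.7222
  Σ                    744.7215     4,601.7639      37,489.1245
P = 744.7215.
Convexity = Σ t(t+1)·PV / [P·(1+y)²] = 37,489.1245 / (744.7215 × 1.073296) = 46.90206.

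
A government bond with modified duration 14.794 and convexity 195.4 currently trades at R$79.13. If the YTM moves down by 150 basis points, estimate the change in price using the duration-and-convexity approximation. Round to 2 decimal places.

Duration effect: -D_mod·Δy = -14.794 × (-0.015) = +0.221910
Convexity effect: ½·C·(Δy)² = 0.5 × 195.4 × (-0.015)² = +0.0219825
ΔP/P ≈ +0.221910 + 0.0219825 = +0.2438925
ΔP ≈ 79.13 × (+0.2438925) = +19.299213525.

+R$19.30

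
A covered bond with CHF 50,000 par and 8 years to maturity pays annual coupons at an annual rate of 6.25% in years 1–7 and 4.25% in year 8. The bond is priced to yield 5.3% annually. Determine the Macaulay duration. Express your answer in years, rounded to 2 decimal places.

Periodic yield y = 0.053. Discount each cash flow and weight by its year:
  t   CF        PV=CF/(1+0.053)^t    t·PV
  1     3,125.00     2,967.7113     2,967.7113
  2     3,125.00     2,818.3393     5,636.6786
  3     3,125.00     2,676.4856     8,029.4567
  4     3,125.00     2,541.7717    10,167.0867
  5     3,125.00     2,413.8383    12,069.1913
  6     3,125.00     2,292.3440    13,754.0641
  7     3,125.00     2,176.9649    15,238.7542
  8    52,125.00    34,484.1161   275,872.9287
  Σ                 52,371.5711   343,735.8717
Price P = Σ PV = 52,371.5711.
Macaulay duration = Σ(t·PV) / P = 343,735.8717 / 52,371.5711 = 6.56341 years.

6.56 years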